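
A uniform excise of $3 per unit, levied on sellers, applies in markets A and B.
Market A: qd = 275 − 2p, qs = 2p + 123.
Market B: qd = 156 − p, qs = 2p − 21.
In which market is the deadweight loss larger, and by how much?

Market A, by $1.5.

Market A: pre-tax p* = $38, q* = 199; post-tax q = 196; deadweight loss = $4.5.
Market B: pre-tax p* = $59, q* = 97; post-tax q = 95; deadweight loss = $3.
Difference: $4.5 vs $3 → market A is larger by $1.5.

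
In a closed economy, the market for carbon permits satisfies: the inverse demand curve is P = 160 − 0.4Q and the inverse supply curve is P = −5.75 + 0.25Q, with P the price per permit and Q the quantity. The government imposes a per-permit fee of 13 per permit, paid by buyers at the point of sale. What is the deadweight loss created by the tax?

Deadweight loss = 130.

Inverting to Q(P) form: Qd = 400 − 2.5P; Qs = 4P + 23.
Before the tax: set 400 − 2.5P = 4P + 23 → P* = 58, Q* = 255.
With the tax collected from buyers, demand (in seller-price terms) shifts: Qd = 400 − 2.5(P + 13).
Solving gives Q = 235 with buyers paying 66 and sellers receiving 53 (the 13 wedge).
Quantity falls by |ΔQ| = |255 − 235| = 20.
DWL = ½ · t · |ΔQ| = ½ · 13 · 20 = 130.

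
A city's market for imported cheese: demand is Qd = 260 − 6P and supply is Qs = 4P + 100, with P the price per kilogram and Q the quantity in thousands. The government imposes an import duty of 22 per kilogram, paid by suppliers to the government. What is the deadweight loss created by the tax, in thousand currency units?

Without the tax, 260 − 6P = 4P + 100 gives 10P = 160, so P* = 16 and Q* = 164.
With the tax collected from suppliers, supply shifts: Qs = 4(P − 22) + 100.
Solving gives Q = 111.2 with consumers paying 24.8 and suppliers receiving 2.8 (the 22 wedge).
Quantity falls by |ΔQ| = |164 − 111.2| = 52.8.
DWL = ½ · t · |ΔQ| = ½ · 22 · 52.8 = 580.8.

Deadweight loss = 580.8 thousand.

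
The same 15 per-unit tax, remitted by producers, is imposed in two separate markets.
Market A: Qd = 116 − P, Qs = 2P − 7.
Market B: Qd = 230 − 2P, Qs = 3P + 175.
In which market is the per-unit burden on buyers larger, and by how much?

Market A: pre-tax P* = 41, Q* = 75; post-tax Q = 65; per-unit burden on buyers = 10.
Market B: pre-tax P* = 11, Q* = 208; post-tax Q = 190; per-unit burden on buyers = 9.
Difference: 10 vs 9 → market A is larger by 1.

Market A, by 1.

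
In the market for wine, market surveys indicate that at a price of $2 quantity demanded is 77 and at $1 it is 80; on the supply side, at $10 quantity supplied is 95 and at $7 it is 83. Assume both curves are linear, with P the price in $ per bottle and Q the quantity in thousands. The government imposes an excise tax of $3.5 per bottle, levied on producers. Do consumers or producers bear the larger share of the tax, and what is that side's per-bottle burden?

Demand slope: (80 − 77)/(1 − 2) = -3, so Qd = 83 − 3P.
Supply slope: (83 − 95)/(7 − 10) = 4, so Qs = 4P + 55.
Without the tax, 83 − 3P = 4P + 55 gives 7P = 28, so P* = $4 and Q* = 71.
With the tax collected from producers, supply shifts: Qs = 4(P − 3.5) + 55.
Solving gives Q = 65 with consumers paying $6 and producers receiving $2.5 (the $3.5 wedge).
Per-bottle burden: consumers $2, producers $1.5.
Consumers take the larger share because demand is less price-elastic here (demand slope 3 vs supply slope 4).

Consumers bear the larger share: $2 per bottle.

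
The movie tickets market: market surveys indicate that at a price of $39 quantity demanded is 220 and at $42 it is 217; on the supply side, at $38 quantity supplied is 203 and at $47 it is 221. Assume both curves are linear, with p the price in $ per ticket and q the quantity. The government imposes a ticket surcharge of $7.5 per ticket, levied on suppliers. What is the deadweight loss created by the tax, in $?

Demand slope: (217 − 220)/(42 − 39) = -1, so qd = 259 − p.
Supply slope: (221 − 203)/(47 − 38) = 2, so qs = 2p + 127.
Without the tax, 259 − p = 2p + 127 gives 3p = 132, so p* = $44 and q* = 215.
With the tax collected from suppliers, supply shifts: qs = 2(p − 7.5) + 127.
Solving gives q = 210 with buyers paying $49 and suppliers receiving $41.5 (the $7.5 wedge).
Quantity falls by |ΔQ| = |215 − 210| = 5.
DWL = ½ · t · |ΔQ| = ½ · 7.5 · 5 = $18.75.

Deadweight loss = $18.75.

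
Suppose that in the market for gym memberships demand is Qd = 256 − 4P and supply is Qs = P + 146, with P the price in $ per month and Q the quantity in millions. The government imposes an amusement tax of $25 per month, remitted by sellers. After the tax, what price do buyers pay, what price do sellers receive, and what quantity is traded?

Buyers pay $27; sellers receive $2; quantity = 148.

Without the tax, 256 − 4P = P + 146 gives 5P = 110, so P* = $22 and Q* = 168.
With the tax collected from sellers, supply shifts: Qs = (P − 25) + 146.
Solving gives Q = 148 with buyers paying $27 and sellers receiving $2 (the $25 wedge).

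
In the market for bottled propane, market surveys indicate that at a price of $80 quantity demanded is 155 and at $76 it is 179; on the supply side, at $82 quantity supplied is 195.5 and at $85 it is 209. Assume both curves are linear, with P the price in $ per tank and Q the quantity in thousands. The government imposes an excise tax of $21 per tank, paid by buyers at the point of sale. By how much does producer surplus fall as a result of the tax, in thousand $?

Producer surplus falls by $1752 thousand.

Demand slope: (179 − 155)/(76 − 80) = -6, so Qd = 635 − 6P.
Supply slope: (209 − 195.5)/(85 − 82) = 4.5, so Qs = 4.5P − 173.5.
Before the tax: set 635 − 6P = 4.5P − 173.5 → P* = $77, Q* = 173.
With the tax collected from buyers, demand (in seller-price terms) shifts: Qd = 635 − 6(P + 21).
Solving gives Q = 119 with buyers paying $86 and suppliers receiving $65 (the $21 wedge).
ΔPS is the trapezoid between Q = 119 and Q = 173 of height $12: ½ · (173 + 119) · 12 = $1752.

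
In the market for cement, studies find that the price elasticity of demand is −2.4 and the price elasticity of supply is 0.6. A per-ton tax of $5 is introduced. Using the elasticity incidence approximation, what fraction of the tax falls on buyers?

Incidence ratio: buyers' share ≈ εs / (εs + |εd|) = 0.6 / (0.6 + 2.4) = 0.2.
Supply is the less elastic side, so buyers bear the smaller share.

Buyers' share ≈ 0.2.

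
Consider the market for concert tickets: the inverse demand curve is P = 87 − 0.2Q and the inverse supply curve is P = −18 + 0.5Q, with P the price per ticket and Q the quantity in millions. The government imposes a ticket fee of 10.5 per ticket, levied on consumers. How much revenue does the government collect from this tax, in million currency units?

Inverting to Q(P) form: Qd = 435 − 5P; Qs = 2P + 36.
Without the tax, 435 − 5P = 2P + 36 gives 7P = 399, so P* = 57 and Q* = 150.
With the tax collected from consumers, demand (in seller-price terms) shifts: Qd = 435 − 5(P + 10.5).
New equilibrium: consumers pay 60, suppliers receive 49.5, Q = 135. (Wedge: Pb − Ps = 10.5.)
Revenue = t · Q = 10.5 · 135 = 1417.5.

Tax revenue = 1417.5 million.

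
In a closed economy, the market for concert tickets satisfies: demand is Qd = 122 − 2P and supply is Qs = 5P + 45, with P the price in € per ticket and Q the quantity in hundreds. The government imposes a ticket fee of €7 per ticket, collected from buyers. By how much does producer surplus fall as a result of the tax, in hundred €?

Producer surplus falls by €190 hundred.

Without the tax, 122 − 2P = 5P + 45 gives 7P = 77, so P* = €11 and Q* = 100.
With the tax collected from buyers, demand (in seller-price terms) shifts: Qd = 122 − 2(P + 7).
New equilibrium: buyers pay €16, producers receive €9, Q = 90. (Wedge: Pb − Ps = 7.)
ΔPS is the trapezoid between Q = 90 and Q = 100 of height €2: ½ · (100 + 90) · 2 = €190.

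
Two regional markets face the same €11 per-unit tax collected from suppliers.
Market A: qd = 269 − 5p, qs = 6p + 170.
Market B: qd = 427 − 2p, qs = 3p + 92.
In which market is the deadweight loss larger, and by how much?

Market A: pre-tax p* = €9, q* = 224; post-tax q = 194; deadweight loss = €165.
Market B: pre-tax p* = €67, q* = 293; post-tax q = 279.8; deadweight loss = €72.6.
Difference: €165 vs €72.6 → market A is larger by €92.4.

Market A, by €92.4.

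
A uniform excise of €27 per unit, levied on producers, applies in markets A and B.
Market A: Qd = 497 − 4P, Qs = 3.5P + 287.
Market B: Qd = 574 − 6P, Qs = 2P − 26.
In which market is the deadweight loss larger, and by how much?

Market A: pre-tax P* = €28, Q* = 385; post-tax Q = 334.6; deadweight loss = €680.4.
Market B: pre-tax P* = €75, Q* = 124; post-tax Q = 83.5; deadweight loss = €546.75.
Difference: €680.4 vs €546.75 → market A is larger by €133.65.

Market A, by €133.65.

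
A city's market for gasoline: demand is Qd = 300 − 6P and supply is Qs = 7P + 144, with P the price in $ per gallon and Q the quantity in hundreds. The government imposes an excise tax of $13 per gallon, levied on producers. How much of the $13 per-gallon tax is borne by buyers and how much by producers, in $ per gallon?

Buyers bear $7 per gallon; producers bear $6 per gallon.

Without the tax, 300 − 6P = 7P + 144 gives 13P = 156, so P* = $12 and Q* = 228.
With the tax collected from producers, supply shifts: Qs = 7(P − 13) + 144.
Solving gives Q = 186 with buyers paying $19 and producers receiving $6 (the $13 wedge).
Burden on buyers: $7; on producers: $6. (They sum to $13.)
The less price-elastic side of the market bears the larger share of a per-unit tax.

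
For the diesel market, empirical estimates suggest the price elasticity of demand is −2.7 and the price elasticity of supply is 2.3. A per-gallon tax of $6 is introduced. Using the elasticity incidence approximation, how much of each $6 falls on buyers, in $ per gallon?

Buyers bear ≈ $2.76 per gallon.

Incidence ratio: buyers' share ≈ εs / (εs + |εd|) = 2.3 / (2.3 + 2.7) = 0.46.
So buyers bear ≈ 0.46 × $6 = $2.76; producers bear $3.24.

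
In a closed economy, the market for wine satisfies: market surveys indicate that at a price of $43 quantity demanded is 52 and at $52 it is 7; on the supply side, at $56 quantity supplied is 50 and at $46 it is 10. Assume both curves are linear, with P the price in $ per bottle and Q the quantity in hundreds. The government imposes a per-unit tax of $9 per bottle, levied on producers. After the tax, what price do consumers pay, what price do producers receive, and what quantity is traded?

Demand slope: (7 − 52)/(52 − 43) = -5, so Qd = 267 − 5P.
Supply slope: (10 − 50)/(46 − 56) = 4, so Qs = 4P − 174.
Before the tax: set 267 − 5P = 4P − 174 → P* = $49, Q* = 22.
With the tax collected from producers, supply shifts: Qs = 4(P − 9) − 174.
Solving gives Q = 2 with consumers paying $53 and producers receiving $44 (the $9 wedge).
The less price-elastic side of the market bears the larger share of a per-unit tax.

Consumers pay $53; producers receive $44; quantity = 2.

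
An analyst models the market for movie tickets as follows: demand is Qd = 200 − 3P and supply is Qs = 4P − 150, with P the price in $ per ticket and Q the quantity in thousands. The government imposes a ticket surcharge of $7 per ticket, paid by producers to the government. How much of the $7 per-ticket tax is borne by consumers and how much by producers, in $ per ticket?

Consumers bear $4 per ticket; producers bear $3 per ticket.

Without the tax, 200 − 3P = 4P − 150 gives 7P = 350, so P* = $50 and Q* = 50.
With the tax collected from producers, supply shifts: Qs = 4(P − 7) − 150.
Solving gives Q = 38 with consumers paying $54 and producers receiving $47 (the $7 wedge).
Burden on consumers: $4; on producers: $3. (They sum to $7.)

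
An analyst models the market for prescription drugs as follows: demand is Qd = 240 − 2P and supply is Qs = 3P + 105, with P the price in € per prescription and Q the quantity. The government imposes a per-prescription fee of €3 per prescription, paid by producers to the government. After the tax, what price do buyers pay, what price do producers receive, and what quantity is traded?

Buyers pay €28.8; producers receive €25.8; quantity = 182.4.

Before the tax: set 240 − 2P = 3P + 105 → P* = €27, Q* = 186.
With the tax collected from producers, supply shifts: Qs = 3(P − 3) + 105.
New equilibrium: buyers pay €28.8, producers receive €25.8, Q = 182.4. (Wedge: Pb − Ps = 3.)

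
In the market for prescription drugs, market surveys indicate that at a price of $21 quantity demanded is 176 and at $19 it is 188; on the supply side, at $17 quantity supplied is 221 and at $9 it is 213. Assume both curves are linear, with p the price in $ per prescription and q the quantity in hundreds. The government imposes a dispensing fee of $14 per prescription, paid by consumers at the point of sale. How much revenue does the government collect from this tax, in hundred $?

Demand slope: (188 − 176)/(19 − 21) = -6, so qd = 302 − 6p.
Supply slope: (213 − 221)/(9 − 17) = 1, so qs = p + 204.
Without the tax, 302 − 6p = p + 204 gives 7p = 98, so p* = $14 and q* = 218.
With the tax collected from consumers, demand (in seller-price terms) shifts: qd = 302 − 6(p + 14).
New equilibrium: consumers pay $16, suppliers receive $2, q = 206. (Wedge: pb − ps = 14.)
Revenue = t · Q = 14 · 206 = $2884.

Tax revenue = $2884 hundred.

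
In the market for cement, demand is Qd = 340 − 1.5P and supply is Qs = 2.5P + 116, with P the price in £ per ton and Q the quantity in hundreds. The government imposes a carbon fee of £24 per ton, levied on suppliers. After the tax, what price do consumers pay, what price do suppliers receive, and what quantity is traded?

Consumers pay £71; suppliers receive £47; quantity = 233.5.

Without the tax, 340 − 1.5P = 2.5P + 116 gives 4P = 224, so P* = £56 and Q* = 256.
With the tax collected from suppliers, supply shifts: Qs = 2.5(P − 24) + 116.
Solving gives Q = 233.5 with consumers paying £71 and suppliers receiving £47 (the £24 wedge).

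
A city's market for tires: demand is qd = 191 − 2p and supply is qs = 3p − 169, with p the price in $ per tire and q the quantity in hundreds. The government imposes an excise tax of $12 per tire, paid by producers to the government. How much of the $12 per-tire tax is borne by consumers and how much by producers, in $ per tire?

Consumers bear $7.2 per tire; producers bear $4.8 per tire.

Before the tax: set 191 − 2p = 3p − 169 → p* = $72, q* = 47.
With the tax collected from producers, supply shifts: qs = 3(p − 12) − 169.
Solving gives q = 32.6 with consumers paying $79.2 and producers receiving $67.2 (the $12 wedge).
Burden on consumers: $7.2; on producers: $4.8. (They sum to $12.)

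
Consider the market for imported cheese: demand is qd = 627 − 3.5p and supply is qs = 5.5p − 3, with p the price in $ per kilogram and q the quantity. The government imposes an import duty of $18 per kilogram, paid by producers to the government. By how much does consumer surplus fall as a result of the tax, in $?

Consumer surplus falls by $3990.25.

Before the tax: set 627 − 3.5p = 5.5p − 3 → p* = $70, q* = 382.
With the tax collected from producers, supply shifts: qs = 5.5(p − 18) − 3.
Solving gives q = 343.5 with buyers paying $81 and producers receiving $63 (the $18 wedge).
ΔCS is the trapezoid between Q = 343.5 and Q = 382 of height $11: ½ · (382 + 343.5) · 11 = $3990.25.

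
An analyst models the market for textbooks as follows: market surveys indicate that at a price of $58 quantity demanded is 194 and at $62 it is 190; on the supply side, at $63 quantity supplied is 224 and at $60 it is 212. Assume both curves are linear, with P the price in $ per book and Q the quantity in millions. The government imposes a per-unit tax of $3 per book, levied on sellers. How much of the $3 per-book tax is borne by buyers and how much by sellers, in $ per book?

Buyers bear $2.4 per book; sellers bear $0.6 per book.

Demand slope: (190 − 194)/(62 − 58) = -1, so Qd = 252 − P.
Supply slope: (212 − 224)/(60 − 63) = 4, so Qs = 4P − 28.
Without the tax, 252 − P = 4P − 28 gives 5P = 280, so P* = $56 and Q* = 196.
With the tax collected from sellers, supply shifts: Qs = 4(P − 3) − 28.
New equilibrium: buyers pay $58.4, sellers receive $55.4, Q = 193.6. (Wedge: Pb − Ps = 3.)
Burden on buyers: $2.4; on sellers: $0.6. (They sum to $3.)
The less price-elastic side of the market bears the larger share of a per-unit tax.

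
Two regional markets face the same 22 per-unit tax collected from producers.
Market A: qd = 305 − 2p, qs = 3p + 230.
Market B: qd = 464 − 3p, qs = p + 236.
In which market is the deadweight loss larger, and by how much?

Market A, by 108.9.

Market A: pre-tax p* = 15, q* = 275; post-tax q = 248.6; deadweight loss = 290.4.
Market B: pre-tax p* = 57, q* = 293; post-tax q = 276.5; deadweight loss = 181.5.
Difference: 290.4 vs 181.5 → market A is larger by 108.9.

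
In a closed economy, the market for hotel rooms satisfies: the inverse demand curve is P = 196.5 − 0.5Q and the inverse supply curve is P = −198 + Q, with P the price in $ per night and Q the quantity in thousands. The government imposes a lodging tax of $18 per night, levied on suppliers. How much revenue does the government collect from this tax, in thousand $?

Inverting to Q(P) form: Qd = 393 − 2P; Qs = P + 198.
Before the tax: set 393 − 2P = P + 198 → P* = $65, Q* = 263.
With the tax collected from suppliers, supply shifts: Qs = (P − 18) + 198.
New equilibrium: buyers pay $71, suppliers receive $53, Q = 251. (Wedge: Pb − Ps = 18.)
Revenue = t · Q = 18 · 251 = $4518.

Tax revenue = $4518 thousand.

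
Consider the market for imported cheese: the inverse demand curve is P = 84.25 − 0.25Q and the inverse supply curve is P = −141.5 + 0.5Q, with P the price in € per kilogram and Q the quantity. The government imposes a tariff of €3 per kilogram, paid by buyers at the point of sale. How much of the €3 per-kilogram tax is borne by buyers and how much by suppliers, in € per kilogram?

Buyers bear €1 per kilogram; suppliers bear €2 per kilogram.

Inverting to Q(P) form: Qd = 337 − 4P; Qs = 2P + 283.
Before the tax: set 337 − 4P = 2P + 283 → P* = €9, Q* = 301.
With the tax collected from buyers, demand (in seller-price terms) shifts: Qd = 337 − 4(P + 3).
New equilibrium: buyers pay €10, suppliers receive €7, Q = 297. (Wedge: Pb − Ps = 3.)
Burden on buyers: €1; on suppliers: €2. (They sum to €3.)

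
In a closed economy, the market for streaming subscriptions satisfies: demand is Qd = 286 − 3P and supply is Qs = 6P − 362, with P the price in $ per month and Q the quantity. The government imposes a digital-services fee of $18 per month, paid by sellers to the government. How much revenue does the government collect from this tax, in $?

Without the tax, 286 − 3P = 6P − 362 gives 9P = 648, so P* = $72 and Q* = 70.
With the tax collected from sellers, supply shifts: Qs = 6(P − 18) − 362.
New equilibrium: consumers pay $84, sellers receive $66, Q = 34. (Wedge: Pb − Ps = 18.)
Revenue = t · Q = 18 · 34 = $612.

Tax revenue = $612.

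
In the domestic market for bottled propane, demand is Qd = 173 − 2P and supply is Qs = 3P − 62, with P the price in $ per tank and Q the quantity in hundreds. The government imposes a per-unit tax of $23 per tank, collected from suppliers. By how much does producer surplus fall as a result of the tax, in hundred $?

Producer surplus falls by $599.84 hundred.

Without the tax, 173 − 2P = 3P − 62 gives 5P = 235, so P* = $47 and Q* = 79.
With the tax collected from suppliers, supply shifts: Qs = 3(P − 23) − 62.
Solving gives Q = 51.4 with consumers paying $60.8 and suppliers receiving $37.8 (the $23 wedge).
ΔPS is the trapezoid between Q = 51.4 and Q = 79 of height $9.2: ½ · (79 + 51.4) · 9.2 = $599.84.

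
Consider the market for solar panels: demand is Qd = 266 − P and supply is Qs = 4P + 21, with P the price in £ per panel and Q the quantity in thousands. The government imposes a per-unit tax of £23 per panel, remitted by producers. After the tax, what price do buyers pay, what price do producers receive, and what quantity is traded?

Without the tax, 266 − P = 4P + 21 gives 5P = 245, so P* = £49 and Q* = 217.
With the tax collected from producers, supply shifts: Qs = 4(P − 23) + 21.
Solving gives Q = 198.6 with buyers paying £67.4 and producers receiving £44.4 (the £23 wedge).

Buyers pay £67.4; producers receive £44.4; quantity = 198.6.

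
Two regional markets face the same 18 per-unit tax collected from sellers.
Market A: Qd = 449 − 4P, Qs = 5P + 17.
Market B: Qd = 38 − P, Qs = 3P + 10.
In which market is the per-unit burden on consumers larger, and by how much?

Market A: pre-tax P* = 48, Q* = 257; post-tax Q = 217; per-unit burden on consumers = 10.
Market B: pre-tax P* = 7, Q* = 31; post-tax Q = 17.5; per-unit burden on consumers = 13.5.
Difference: 10 vs 13.5 → market B is larger by 3.5.

Market B, by 3.5.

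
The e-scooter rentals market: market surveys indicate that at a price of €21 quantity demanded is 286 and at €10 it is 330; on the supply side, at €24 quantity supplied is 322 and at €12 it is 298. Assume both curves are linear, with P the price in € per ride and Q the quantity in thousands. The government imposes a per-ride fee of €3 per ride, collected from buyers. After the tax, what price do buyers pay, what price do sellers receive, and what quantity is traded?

Demand slope: (330 − 286)/(10 − 21) = -4, so Qd = 370 − 4P.
Supply slope: (298 − 322)/(12 − 24) = 2, so Qs = 2P + 274.
Before the tax: set 370 − 4P = 2P + 274 → P* = €16, Q* = 306.
With the tax collected from buyers, demand (in seller-price terms) shifts: Qd = 370 − 4(P + 3).
New equilibrium: buyers pay €17, sellers receive €14, Q = 302. (Wedge: Pb − Ps = 3.)

Buyers pay €17; sellers receive €14; quantity = 302.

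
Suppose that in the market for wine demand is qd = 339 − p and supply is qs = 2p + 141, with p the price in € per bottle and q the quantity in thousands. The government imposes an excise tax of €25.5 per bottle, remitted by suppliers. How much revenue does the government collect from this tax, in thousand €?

Without the tax, 339 − p = 2p + 141 gives 3p = 198, so p* = €66 and q* = 273.
With the tax collected from suppliers, supply shifts: qs = 2(p − 25.5) + 141.
New equilibrium: consumers pay €83, suppliers receive €57.5, q = 256. (Wedge: pb − ps = 25.5.)
Revenue = t · Q = 25.5 · 256 = €6528.

Tax revenue = €6528 thousand.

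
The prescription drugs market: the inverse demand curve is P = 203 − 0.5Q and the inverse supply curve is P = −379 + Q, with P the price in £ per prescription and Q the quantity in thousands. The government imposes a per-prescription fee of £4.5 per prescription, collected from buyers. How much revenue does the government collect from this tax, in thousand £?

Tax revenue = £1732.5 thousand.

Inverting to Q(P) form: Qd = 406 − 2P; Qs = P + 379.
Before the tax: set 406 − 2P = P + 379 → P* = £9, Q* = 388.
With the tax collected from buyers, demand (in seller-price terms) shifts: Qd = 406 − 2(P + 4.5).
Solving gives Q = 385 with buyers paying £10.5 and producers receiving £6 (the £4.5 wedge).
Revenue = t · Q = 4.5 · 385 = £1732.5.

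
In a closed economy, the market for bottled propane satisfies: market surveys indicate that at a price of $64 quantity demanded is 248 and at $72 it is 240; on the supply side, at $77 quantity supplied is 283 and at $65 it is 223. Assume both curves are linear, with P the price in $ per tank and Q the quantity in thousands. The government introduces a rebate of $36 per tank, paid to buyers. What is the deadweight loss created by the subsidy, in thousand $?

Deadweight loss = $540 thousand.

Demand slope: (240 − 248)/(72 − 64) = -1, so Qd = 312 − P.
Supply slope: (223 − 283)/(65 − 77) = 5, so Qs = 5P − 102.
Before the subsidy: set 312 − P = 5P − 102 → P* = $69, Q* = 243.
With a per-unit subsidy paid to buyers, each effectively pays P − 36, so demand becomes Qd = 312 − (P − 36).
Solving gives Q = 273 with buyers paying $39 and suppliers receiving $75 (the $36 wedge).
Quantity rises by |ΔQ| = |243 − 273| = 30.
DWL = ½ · t · |ΔQ| = ½ · 36 · 30 = $540.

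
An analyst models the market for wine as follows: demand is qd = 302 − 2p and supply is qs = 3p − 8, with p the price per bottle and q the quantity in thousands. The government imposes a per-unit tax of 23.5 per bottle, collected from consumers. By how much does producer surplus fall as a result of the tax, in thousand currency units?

Producer surplus falls by 1540.66 thousand.

Before the tax: set 302 − 2p = 3p − 8 → p* = 62, q* = 178.
With the tax collected from consumers, demand (in seller-price terms) shifts: qd = 302 − 2(p + 23.5).
New equilibrium: consumers pay 76.1, suppliers receive 52.6, q = 149.8. (Wedge: pb − ps = 23.5.)
ΔPS is the trapezoid between Q = 149.8 and Q = 178 of height 9.4: ½ · (178 + 149.8) · 9.4 = 1540.66.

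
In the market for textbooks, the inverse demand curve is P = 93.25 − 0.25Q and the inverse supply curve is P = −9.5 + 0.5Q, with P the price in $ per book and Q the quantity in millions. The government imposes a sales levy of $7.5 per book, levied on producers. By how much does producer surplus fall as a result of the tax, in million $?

Producer surplus falls by $660 million.

Rewrite in direct form: Qd = 373 − 4P and Qs = 2P + 19.
Without the tax, 373 − 4P = 2P + 19 gives 6P = 354, so P* = $59 and Q* = 137.
With the tax collected from producers, supply shifts: Qs = 2(P − 7.5) + 19.
New equilibrium: buyers pay $61.5, producers receive $54, Q = 127. (Wedge: Pb − Ps = 7.5.)
ΔPS is the trapezoid between Q = 127 and Q = 137 of height $5: ½ · (137 + 127) · 5 = $660.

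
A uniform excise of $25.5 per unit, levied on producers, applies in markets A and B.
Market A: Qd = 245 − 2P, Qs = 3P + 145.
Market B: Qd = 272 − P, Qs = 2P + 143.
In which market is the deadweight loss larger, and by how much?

Market A, by $173.4.

Market A: pre-tax P* = $20, Q* = 205; post-tax Q = 174.4; deadweight loss = $390.15.
Market B: pre-tax P* = $43, Q* = 229; post-tax Q = 212; deadweight loss = $216.75.
Difference: $390.15 vs $216.75 → market A is larger by $173.4.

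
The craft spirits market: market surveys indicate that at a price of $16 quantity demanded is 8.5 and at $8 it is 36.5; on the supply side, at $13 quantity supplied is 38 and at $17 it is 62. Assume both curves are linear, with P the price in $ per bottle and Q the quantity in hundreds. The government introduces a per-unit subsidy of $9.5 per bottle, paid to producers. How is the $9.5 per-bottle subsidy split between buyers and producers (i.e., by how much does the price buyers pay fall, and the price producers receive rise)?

Demand slope: (36.5 − 8.5)/(8 − 16) = -3.5, so Qd = 64.5 − 3.5P.
Supply slope: (62 − 38)/(17 − 13) = 6, so Qs = 6P − 40.
Before the subsidy: set 64.5 − 3.5P = 6P − 40 → P* = $11, Q* = 26.
With a per-unit subsidy paid to producers, each receives P + 9.5 per unit sold, so supply becomes Qs = 6(P + 9.5) − 40.
Solving gives Q = 47 with buyers paying $5 and producers receiving $14.5 (the $9.5 wedge).
Gain to buyers: $6; to producers: $3.5. (They sum to $9.5.)

Buyers gain $6 per bottle; producers gain $3.5 per bottle.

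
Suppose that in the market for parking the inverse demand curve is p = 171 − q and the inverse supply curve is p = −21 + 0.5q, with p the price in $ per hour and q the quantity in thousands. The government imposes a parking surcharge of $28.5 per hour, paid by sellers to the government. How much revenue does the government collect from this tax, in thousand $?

Rewrite in direct form: qd = 171 − p and qs = 2p + 42.
Without the tax, 171 − p = 2p + 42 gives 3p = 129, so p* = $43 and q* = 128.
With the tax collected from sellers, supply shifts: qs = 2(p − 28.5) + 42.
Solving gives q = 109 with buyers paying $62 and sellers receiving $33.5 (the $28.5 wedge).
Revenue = t · Q = 28.5 · 109 = $3106.5.

Tax revenue = $3106.5 thousand.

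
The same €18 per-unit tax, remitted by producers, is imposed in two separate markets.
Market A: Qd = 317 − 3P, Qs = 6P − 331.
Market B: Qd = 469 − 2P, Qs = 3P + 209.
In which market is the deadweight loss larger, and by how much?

Market A, by €129.6.

Market A: pre-tax P* = €72, Q* = 101; post-tax Q = 65; deadweight loss = €324.
Market B: pre-tax P* = €52, Q* = 365; post-tax Q = 343.4; deadweight loss = €194.4.
Difference: €324 vs €194.4 → market A is larger by €129.6.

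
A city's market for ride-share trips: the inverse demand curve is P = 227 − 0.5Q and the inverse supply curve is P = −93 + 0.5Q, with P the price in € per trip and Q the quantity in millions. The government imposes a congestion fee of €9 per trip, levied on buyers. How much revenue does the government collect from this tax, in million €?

Rewrite in direct form: Qd = 454 − 2P and Qs = 2P + 186.
Before the tax: set 454 − 2P = 2P + 186 → P* = €67, Q* = 320.
With the tax collected from buyers, demand (in seller-price terms) shifts: Qd = 454 − 2(P + 9).
Solving gives Q = 311 with buyers paying €71.5 and sellers receiving €62.5 (the €9 wedge).
Revenue = t · Q = 9 · 311 = €2799.

Tax revenue = €2799 million.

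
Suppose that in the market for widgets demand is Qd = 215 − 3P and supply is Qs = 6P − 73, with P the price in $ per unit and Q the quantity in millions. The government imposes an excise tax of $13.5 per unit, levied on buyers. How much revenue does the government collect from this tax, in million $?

Without the tax, 215 − 3P = 6P − 73 gives 9P = 288, so P* = $32 and Q* = 119.
With the tax collected from buyers, demand (in seller-price terms) shifts: Qd = 215 − 3(P + 13.5).
New equilibrium: buyers pay $41, producers receive $27.5, Q = 92. (Wedge: Pb − Ps = 13.5.)
Revenue = t · Q = 13.5 · 92 = $1242.

Tax revenue = $1242 million.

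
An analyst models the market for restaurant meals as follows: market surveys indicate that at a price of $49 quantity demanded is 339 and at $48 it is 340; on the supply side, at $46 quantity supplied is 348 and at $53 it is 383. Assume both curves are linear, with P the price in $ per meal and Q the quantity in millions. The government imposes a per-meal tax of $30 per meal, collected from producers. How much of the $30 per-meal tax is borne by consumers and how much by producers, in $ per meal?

Demand slope: (340 − 339)/(48 − 49) = -1, so Qd = 388 − P.
Supply slope: (383 − 348)/(53 − 46) = 5, so Qs = 5P + 118.
Without the tax, 388 − P = 5P + 118 gives 6P = 270, so P* = $45 and Q* = 343.
With the tax collected from producers, supply shifts: Qs = 5(P − 30) + 118.
New equilibrium: consumers pay $70, producers receive $40, Q = 318. (Wedge: Pb − Ps = 30.)
Burden on consumers: $25; on producers: $5. (They sum to $30.)
The less price-elastic side of the market bears the larger share of a per-unit tax.

Consumers bear $25 per meal; producers bear $5 per meal.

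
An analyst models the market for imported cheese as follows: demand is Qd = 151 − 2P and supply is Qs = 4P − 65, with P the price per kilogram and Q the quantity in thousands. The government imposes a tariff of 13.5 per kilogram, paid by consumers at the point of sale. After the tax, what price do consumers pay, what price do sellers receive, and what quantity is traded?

Consumers pay 45; sellers receive 31.5; quantity = 61.

Before the tax: set 151 − 2P = 4P − 65 → P* = 36, Q* = 79.
With the tax collected from consumers, demand (in seller-price terms) shifts: Qd = 151 − 2(P + 13.5).
Solving gives Q = 61 with consumers paying 45 and sellers receiving 31.5 (the 13.5 wedge).
The less price-elastic side of the market bears the larger share of a per-unit tax.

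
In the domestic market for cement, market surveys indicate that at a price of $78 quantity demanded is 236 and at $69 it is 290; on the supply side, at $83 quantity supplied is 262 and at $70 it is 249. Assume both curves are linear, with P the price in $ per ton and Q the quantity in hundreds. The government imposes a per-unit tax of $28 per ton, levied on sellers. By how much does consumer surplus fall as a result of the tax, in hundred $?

Demand slope: (290 − 236)/(69 − 78) = -6, so Qd = 704 − 6P.
Supply slope: (249 − 262)/(70 − 83) = 1, so Qs = P + 179.
Without the tax, 704 − 6P = P + 179 gives 7P = 525, so P* = $75 and Q* = 254.
With the tax collected from sellers, supply shifts: Qs = (P − 28) + 179.
Solving gives Q = 230 with buyers paying $79 and sellers receiving $51 (the $28 wedge).
ΔCS is the trapezoid between Q = 230 and Q = 254 of height $4: ½ · (254 + 230) · 4 = $968.

Consumer surplus falls by $968 hundred.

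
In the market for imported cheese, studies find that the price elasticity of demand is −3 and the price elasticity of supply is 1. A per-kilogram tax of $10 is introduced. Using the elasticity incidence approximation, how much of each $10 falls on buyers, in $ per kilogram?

Incidence ratio: buyers' share ≈ εs / (εs + |εd|) = 1 / (1 + 3) = 0.25.
So buyers bear ≈ 0.25 × $10 = $2.5; producers bear $7.5.

Buyers bear ≈ $2.5 per kilogram.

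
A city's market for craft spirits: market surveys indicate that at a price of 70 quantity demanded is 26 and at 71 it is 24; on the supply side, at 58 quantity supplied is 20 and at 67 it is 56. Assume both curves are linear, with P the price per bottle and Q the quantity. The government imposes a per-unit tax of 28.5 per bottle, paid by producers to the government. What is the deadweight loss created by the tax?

Demand slope: (24 − 26)/(71 − 70) = -2, so Qd = 166 − 2P.
Supply slope: (56 − 20)/(67 − 58) = 4, so Qs = 4P − 212.
Before the tax: set 166 − 2P = 4P − 212 → P* = 63, Q* = 40.
With the tax collected from producers, supply shifts: Qs = 4(P − 28.5) − 212.
New equilibrium: buyers pay 82, producers receive 53.5, Q = 2. (Wedge: Pb − Ps = 28.5.)
Quantity falls by |ΔQ| = |40 − 2| = 38.
DWL = ½ · t · |ΔQ| = ½ · 28.5 · 38 = 541.5.

Deadweight loss = 541.5.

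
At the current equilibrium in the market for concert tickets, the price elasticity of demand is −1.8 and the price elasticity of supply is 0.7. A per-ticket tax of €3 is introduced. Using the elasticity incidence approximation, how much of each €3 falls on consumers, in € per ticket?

Consumers bear ≈ €0.84 per ticket.

Incidence ratio: consumers' share ≈ εs / (εs + |εd|) = 0.7 / (0.7 + 1.8) = 0.28.
So consumers bear ≈ 0.28 × €3 = €0.84; producers bear €2.16.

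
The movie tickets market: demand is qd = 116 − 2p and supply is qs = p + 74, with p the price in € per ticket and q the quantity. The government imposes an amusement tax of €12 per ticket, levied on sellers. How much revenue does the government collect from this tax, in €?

Tax revenue = €960.

Without the tax, 116 − 2p = p + 74 gives 3p = 42, so p* = €14 and q* = 88.
With the tax collected from sellers, supply shifts: qs = (p − 12) + 74.
Solving gives q = 80 with buyers paying €18 and sellers receiving €6 (the €12 wedge).
Revenue = t · Q = 12 · 80 = €960.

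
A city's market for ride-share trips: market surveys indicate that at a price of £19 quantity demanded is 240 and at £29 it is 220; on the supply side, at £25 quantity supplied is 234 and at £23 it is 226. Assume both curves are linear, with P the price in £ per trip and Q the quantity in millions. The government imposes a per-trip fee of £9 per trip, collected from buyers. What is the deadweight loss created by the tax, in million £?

Deadweight loss = £54 million.

Demand slope: (220 − 240)/(29 − 19) = -2, so Qd = 278 − 2P.
Supply slope: (226 − 234)/(23 − 25) = 4, so Qs = 4P + 134.
Before the tax: set 278 − 2P = 4P + 134 → P* = £24, Q* = 230.
With the tax collected from buyers, demand (in seller-price terms) shifts: Qd = 278 − 2(P + 9).
New equilibrium: buyers pay £30, suppliers receive £21, Q = 218. (Wedge: Pb − Ps = 9.)
Quantity falls by |ΔQ| = |230 − 218| = 12.
DWL = ½ · t · |ΔQ| = ½ · 9 · 12 = £54.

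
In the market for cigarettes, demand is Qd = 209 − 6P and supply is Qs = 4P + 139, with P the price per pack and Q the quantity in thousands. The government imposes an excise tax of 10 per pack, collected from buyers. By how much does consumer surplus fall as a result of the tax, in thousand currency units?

Without the tax, 209 − 6P = 4P + 139 gives 10P = 70, so P* = 7 and Q* = 167.
With the tax collected from buyers, demand (in seller-price terms) shifts: Qd = 209 − 6(P + 10).
Solving gives Q = 143 with buyers paying 11 and suppliers receiving 1 (the 10 wedge).
ΔCS is the trapezoid between Q = 143 and Q = 167 of height 4: ½ · (167 + 143) · 4 = 620.

Consumer surplus falls by 620 thousand.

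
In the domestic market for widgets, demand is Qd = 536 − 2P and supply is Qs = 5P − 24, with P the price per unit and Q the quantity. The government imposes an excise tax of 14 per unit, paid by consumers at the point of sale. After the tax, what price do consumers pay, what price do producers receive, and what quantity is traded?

Consumers pay 90; producers receive 76; quantity = 356.

Before the tax: set 536 − 2P = 5P − 24 → P* = 80, Q* = 376.
With the tax collected from consumers, demand (in seller-price terms) shifts: Qd = 536 − 2(P + 14).
New equilibrium: consumers pay 90, producers receive 76, Q = 356. (Wedge: Pb − Ps = 14.)
The less price-elastic side of the market bears the larger share of a per-unit tax.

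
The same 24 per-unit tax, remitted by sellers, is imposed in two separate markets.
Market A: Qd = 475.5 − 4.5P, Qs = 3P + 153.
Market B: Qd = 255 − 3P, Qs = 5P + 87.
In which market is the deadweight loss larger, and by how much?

Market B, by 21.6.

Market A: pre-tax P* = 43, Q* = 282; post-tax Q = 238.8; deadweight loss = 518.4.
Market B: pre-tax P* = 21, Q* = 192; post-tax Q = 147; deadweight loss = 540.
Difference: 518.4 vs 540 → market B is larger by 21.6.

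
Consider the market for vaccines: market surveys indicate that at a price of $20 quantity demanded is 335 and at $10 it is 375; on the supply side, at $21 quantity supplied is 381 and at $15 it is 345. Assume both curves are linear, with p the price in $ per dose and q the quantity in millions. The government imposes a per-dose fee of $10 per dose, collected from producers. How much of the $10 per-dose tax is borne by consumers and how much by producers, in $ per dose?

Demand slope: (375 − 335)/(10 − 20) = -4, so qd = 415 − 4p.
Supply slope: (345 − 381)/(15 − 21) = 6, so qs = 6p + 255.
Without the tax, 415 − 4p = 6p + 255 gives 10p = 160, so p* = $16 and q* = 351.
With the tax collected from producers, supply shifts: qs = 6(p − 10) + 255.
Solving gives q = 327 with consumers paying $22 and producers receiving $12 (the $10 wedge).
Burden on consumers: $6; on producers: $4. (They sum to $10.)

Consumers bear $6 per dose; producers bear $4 per dose.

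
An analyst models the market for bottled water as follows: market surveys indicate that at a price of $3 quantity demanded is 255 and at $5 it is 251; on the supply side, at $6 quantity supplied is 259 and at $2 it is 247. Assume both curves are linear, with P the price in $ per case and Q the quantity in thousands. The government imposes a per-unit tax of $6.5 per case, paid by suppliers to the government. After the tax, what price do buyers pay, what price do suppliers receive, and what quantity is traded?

Buyers pay $7.9; suppliers receive $1.4; quantity = 245.2.

Demand slope: (251 − 255)/(5 − 3) = -2, so Qd = 261 − 2P.
Supply slope: (247 − 259)/(2 − 6) = 3, so Qs = 3P + 241.
Before the tax: set 261 − 2P = 3P + 241 → P* = $4, Q* = 253.
With the tax collected from suppliers, supply shifts: Qs = 3(P − 6.5) + 241.
New equilibrium: buyers pay $7.9, suppliers receive $1.4, Q = 245.2. (Wedge: Pb − Ps = 6.5.)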